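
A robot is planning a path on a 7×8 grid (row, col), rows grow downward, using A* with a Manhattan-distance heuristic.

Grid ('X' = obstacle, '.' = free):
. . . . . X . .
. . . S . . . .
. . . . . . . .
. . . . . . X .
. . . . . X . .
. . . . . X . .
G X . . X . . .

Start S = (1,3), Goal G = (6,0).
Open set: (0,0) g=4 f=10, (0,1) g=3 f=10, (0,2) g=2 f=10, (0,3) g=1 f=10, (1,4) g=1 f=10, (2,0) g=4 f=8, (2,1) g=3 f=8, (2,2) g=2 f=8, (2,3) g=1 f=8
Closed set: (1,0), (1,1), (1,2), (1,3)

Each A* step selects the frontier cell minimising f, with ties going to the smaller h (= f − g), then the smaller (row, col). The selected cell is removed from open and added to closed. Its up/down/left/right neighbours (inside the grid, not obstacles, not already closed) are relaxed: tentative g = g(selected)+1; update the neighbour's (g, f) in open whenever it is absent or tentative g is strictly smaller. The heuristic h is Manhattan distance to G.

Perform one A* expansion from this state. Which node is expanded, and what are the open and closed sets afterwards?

step 1: expand (2,0) (f=8, h=4) → closed; open now [(0,0) g=4 f=10, (0,1) g=3 f=10, (0,2) g=2 f=10, (0,3) g=1 f=10, (1,4) g=1 f=10, (2,1) g=3 f=8, (2,2) g=2 f=8, (2,3) g=1 f=8, (3,0) g=5 f=8]

expanded=(2,0); open=[(0,0) g=4 f=10, (0,1) g=3 f=10, (0,2) g=2 f=10, (0,3) g=1 f=10, (1,4) g=1 f=10, (2,1) g=3 f=8, (2,2) g=2 f=8, (2,3) g=1 f=8, (3,0) g=5 f=8]; closed=[(1,0), (1,1), (1,2), (1,3), (2,0)]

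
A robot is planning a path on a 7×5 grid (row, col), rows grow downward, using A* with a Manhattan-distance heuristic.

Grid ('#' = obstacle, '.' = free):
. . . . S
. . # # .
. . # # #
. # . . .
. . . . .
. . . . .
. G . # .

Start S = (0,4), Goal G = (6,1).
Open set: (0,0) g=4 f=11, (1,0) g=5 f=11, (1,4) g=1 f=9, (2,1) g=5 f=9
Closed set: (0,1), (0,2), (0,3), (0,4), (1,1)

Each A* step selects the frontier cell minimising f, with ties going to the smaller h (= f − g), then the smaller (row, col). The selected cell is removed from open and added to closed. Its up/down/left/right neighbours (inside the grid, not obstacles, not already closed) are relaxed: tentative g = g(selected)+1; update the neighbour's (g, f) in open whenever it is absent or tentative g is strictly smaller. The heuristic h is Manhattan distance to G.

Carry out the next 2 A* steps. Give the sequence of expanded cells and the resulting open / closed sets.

order=[(2,1) → (1,4)]; open=[(0,0) g=4 f=11, (1,0) g=5 f=11, (2,0) g=6 f=11]; closed=[(0,1), (0,2), (0,3), (0,4), (1,1), (1,4), (2,1)]

step 1: expand (2,1) (f=9, h=4) → closed; open now [(0,0) g=4 f=11, (1,0) g=5 f=11, (1,4) g=1 f=9, (2,0) g=6 f=11]
step 2: expand (1,4) (f=9, h=8) → closed; open now [(0,0) g=4 f=11, (1,0) g=5 f=11, (2,0) g=6 f=11]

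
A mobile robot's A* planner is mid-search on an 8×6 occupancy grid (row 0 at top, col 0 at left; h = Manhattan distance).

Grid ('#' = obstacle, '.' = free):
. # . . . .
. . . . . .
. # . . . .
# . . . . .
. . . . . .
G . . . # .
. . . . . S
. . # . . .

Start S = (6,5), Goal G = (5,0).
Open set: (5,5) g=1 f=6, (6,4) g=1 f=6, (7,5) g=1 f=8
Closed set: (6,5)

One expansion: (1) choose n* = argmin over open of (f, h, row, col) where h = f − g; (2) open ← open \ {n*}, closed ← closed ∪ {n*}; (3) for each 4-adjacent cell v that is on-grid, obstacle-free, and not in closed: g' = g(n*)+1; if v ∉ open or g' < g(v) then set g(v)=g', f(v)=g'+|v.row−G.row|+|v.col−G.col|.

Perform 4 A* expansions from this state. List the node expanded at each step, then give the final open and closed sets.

order=[(5,5) → (6,4) → (6,3) → (5,3)]; open=[(4,3) g=4 f=8, (4,5) g=2 f=8, (5,2) g=4 f=6, (6,2) g=3 f=6, (7,3) g=3 f=8, (7,4) g=2 f=8, (7,5) g=1 f=8]; closed=[(5,3), (5,5), (6,3), (6,4), (6,5)]

step 1: expand (5,5) (f=6, h=5) → closed; open now [(4,5) g=2 f=8, (6,4) g=1 f=6, (7,5) g=1 f=8]
step 2: expand (6,4) (f=6, h=5) → closed; open now [(4,5) g=2 f=8, (6,3) g=2 f=6, (7,4) g=2 f=8, (7,5) g=1 f=8]
step 3: expand (6,3) (f=6, h=4) → closed; open now [(4,5) g=2 f=8, (5,3) g=3 f=6, (6,2) g=3 f=6, (7,3) g=3 f=8, (7,4) g=2 f=8, (7,5) g=1 f=8]
step 4: expand (5,3) (f=6, h=3) → closed; open now [(4,3) g=4 f=8, (4,5) g=2 f=8, (5,2) g=4 f=6, (6,2) g=3 f=6, (7,3) g=3 f=8, (7,4) g=2 f=8, (7,5) g=1 f=8]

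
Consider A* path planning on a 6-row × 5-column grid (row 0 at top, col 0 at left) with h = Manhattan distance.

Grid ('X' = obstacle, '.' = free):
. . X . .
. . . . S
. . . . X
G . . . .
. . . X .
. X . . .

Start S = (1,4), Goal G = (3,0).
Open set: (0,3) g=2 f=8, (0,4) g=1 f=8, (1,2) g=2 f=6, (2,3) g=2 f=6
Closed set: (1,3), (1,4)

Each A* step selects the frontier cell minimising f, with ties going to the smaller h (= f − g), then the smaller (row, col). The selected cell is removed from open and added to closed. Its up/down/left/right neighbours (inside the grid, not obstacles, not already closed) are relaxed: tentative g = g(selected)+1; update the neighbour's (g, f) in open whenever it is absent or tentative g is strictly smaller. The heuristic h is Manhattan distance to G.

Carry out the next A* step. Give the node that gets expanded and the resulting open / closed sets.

step 1: expand (1,2) (f=6, h=4) → closed; open now [(0,3) g=2 f=8, (0,4) g=1 f=8, (1,1) g=3 f=6, (2,2) g=3 f=6, (2,3) g=2 f=6]

expanded=(1,2); open=[(0,3) g=2 f=8, (0,4) g=1 f=8, (1,1) g=3 f=6, (2,2) g=3 f=6, (2,3) g=2 f=6]; closed=[(1,2), (1,3), (1,4)]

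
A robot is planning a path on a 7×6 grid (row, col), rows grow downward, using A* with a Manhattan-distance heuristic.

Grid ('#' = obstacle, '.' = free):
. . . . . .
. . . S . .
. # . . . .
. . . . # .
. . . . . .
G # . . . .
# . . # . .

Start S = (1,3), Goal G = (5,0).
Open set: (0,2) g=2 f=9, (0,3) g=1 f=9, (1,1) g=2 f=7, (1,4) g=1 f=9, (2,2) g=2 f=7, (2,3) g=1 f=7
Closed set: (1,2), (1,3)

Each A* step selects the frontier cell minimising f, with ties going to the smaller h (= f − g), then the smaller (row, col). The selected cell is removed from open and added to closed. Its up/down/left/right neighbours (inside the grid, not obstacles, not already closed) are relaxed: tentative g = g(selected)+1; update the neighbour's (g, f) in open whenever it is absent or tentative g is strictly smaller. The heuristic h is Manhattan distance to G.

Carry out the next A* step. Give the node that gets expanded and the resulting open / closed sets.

step 1: expand (1,1) (f=7, h=5) → closed; open now [(0,1) g=3 f=9, (0,2) g=2 f=9, (0,3) g=1 f=9, (1,0) g=3 f=7, (1,4) g=1 f=9, (2,2) g=2 f=7, (2,3) g=1 f=7]

expanded=(1,1); open=[(0,1) g=3 f=9, (0,2) g=2 f=9, (0,3) g=1 f=9, (1,0) g=3 f=7, (1,4) g=1 f=9, (2,2) g=2 f=7, (2,3) g=1 f=7]; closed=[(1,1), (1,2), (1,3)]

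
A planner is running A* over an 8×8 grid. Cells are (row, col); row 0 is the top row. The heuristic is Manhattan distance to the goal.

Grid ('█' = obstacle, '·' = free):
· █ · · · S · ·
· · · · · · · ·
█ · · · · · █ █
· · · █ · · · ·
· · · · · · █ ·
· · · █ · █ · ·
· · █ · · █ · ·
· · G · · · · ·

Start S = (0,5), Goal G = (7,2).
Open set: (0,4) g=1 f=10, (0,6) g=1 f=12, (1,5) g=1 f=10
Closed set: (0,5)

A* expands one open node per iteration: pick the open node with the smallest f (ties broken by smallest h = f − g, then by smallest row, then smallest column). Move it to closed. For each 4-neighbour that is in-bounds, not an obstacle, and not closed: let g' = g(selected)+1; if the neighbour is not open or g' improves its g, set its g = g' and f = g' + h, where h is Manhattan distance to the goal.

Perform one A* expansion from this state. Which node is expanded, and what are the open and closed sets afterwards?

expanded=(0,4); open=[(0,3) g=2 f=10, (0,6) g=1 f=12, (1,4) g=2 f=10, (1,5) g=1 f=10]; closed=[(0,4), (0,5)]

step 1: expand (0,4) (f=10, h=9) → closed; open now [(0,3) g=2 f=10, (0,6) g=1 f=12, (1,4) g=2 f=10, (1,5) g=1 f=10]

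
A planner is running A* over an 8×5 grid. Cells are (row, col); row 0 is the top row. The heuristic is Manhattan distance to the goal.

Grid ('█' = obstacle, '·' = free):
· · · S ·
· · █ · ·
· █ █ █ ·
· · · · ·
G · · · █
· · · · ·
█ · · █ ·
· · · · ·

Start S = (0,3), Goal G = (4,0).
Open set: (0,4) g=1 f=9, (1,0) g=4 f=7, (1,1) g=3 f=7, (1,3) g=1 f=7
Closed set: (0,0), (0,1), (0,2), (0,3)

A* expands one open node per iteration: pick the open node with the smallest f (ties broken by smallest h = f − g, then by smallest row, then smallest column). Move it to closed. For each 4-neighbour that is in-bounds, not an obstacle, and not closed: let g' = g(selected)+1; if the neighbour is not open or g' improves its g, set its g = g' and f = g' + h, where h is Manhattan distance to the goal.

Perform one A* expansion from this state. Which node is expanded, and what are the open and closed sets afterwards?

expanded=(1,0); open=[(0,4) g=1 f=9, (1,1) g=3 f=7, (1,3) g=1 f=7, (2,0) g=5 f=7]; closed=[(0,0), (0,1), (0,2), (0,3), (1,0)]

step 1: expand (1,0) (f=7, h=3) → closed; open now [(0,4) g=1 f=9, (1,1) g=3 f=7, (1,3) g=1 f=7, (2,0) g=5 f=7]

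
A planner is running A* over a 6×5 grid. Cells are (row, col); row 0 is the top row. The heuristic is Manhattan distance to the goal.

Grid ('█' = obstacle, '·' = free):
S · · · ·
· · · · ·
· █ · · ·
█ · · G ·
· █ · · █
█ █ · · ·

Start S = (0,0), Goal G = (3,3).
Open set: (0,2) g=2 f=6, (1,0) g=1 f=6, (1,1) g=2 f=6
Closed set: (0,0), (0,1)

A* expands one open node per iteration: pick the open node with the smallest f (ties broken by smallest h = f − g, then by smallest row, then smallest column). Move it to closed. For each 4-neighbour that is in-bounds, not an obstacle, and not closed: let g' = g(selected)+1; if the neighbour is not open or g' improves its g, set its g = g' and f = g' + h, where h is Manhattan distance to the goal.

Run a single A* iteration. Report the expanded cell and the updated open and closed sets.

expanded=(0,2); open=[(0,3) g=3 f=6, (1,0) g=1 f=6, (1,1) g=2 f=6, (1,2) g=3 f=6]; closed=[(0,0), (0,1), (0,2)]

step 1: expand (0,2) (f=6, h=4) → closed; open now [(0,3) g=3 f=6, (1,0) g=1 f=6, (1,1) g=2 f=6, (1,2) g=3 f=6]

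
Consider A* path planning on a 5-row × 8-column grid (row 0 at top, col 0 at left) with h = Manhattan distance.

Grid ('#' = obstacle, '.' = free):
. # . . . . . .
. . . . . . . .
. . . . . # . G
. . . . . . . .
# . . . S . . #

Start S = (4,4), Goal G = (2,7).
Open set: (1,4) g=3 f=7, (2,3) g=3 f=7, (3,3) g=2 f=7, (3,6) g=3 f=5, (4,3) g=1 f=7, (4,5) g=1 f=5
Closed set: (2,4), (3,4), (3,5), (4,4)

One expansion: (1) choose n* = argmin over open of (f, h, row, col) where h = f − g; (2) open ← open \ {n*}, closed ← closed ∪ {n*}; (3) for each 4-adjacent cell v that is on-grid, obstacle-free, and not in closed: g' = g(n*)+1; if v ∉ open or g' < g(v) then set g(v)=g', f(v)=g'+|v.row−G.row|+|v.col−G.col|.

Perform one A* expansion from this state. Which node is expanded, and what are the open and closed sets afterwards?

expanded=(3,6); open=[(1,4) g=3 f=7, (2,3) g=3 f=7, (2,6) g=4 f=5, (3,3) g=2 f=7, (3,7) g=4 f=5, (4,3) g=1 f=7, (4,5) g=1 f=5, (4,6) g=4 f=7]; closed=[(2,4), (3,4), (3,5), (3,6), (4,4)]

step 1: expand (3,6) (f=5, h=2) → closed; open now [(1,4) g=3 f=7, (2,3) g=3 f=7, (2,6) g=4 f=5, (3,3) g=2 f=7, (3,7) g=4 f=5, (4,3) g=1 f=7, (4,5) g=1 f=5, (4,6) g=4 f=7]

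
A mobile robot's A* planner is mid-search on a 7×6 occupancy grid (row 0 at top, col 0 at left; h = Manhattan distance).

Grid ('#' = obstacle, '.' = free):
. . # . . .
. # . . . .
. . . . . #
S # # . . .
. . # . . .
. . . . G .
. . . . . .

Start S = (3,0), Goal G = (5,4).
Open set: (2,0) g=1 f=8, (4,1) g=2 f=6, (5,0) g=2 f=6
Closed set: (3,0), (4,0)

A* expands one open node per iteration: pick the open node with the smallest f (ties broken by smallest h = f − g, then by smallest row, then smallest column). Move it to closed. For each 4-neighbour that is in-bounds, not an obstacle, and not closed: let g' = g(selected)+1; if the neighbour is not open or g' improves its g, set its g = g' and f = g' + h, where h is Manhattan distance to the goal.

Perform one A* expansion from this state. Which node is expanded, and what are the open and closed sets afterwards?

step 1: expand (4,1) (f=6, h=4) → closed; open now [(2,0) g=1 f=8, (5,0) g=2 f=6, (5,1) g=3 f=6]

expanded=(4,1); open=[(2,0) g=1 f=8, (5,0) g=2 f=6, (5,1) g=3 f=6]; closed=[(3,0), (4,0), (4,1)]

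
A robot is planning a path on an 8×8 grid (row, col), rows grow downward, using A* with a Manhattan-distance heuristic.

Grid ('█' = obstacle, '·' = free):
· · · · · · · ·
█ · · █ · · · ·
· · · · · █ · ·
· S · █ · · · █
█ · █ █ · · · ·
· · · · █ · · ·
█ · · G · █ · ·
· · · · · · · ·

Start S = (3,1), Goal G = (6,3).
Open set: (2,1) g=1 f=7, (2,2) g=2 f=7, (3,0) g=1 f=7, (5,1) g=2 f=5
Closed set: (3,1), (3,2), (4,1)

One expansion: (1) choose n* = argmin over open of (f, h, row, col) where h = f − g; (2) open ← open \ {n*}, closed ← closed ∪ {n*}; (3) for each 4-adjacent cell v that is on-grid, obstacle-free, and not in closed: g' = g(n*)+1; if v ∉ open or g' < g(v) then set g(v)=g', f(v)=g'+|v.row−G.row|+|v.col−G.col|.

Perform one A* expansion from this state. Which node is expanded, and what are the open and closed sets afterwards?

expanded=(5,1); open=[(2,1) g=1 f=7, (2,2) g=2 f=7, (3,0) g=1 f=7, (5,0) g=3 f=7, (5,2) g=3 f=5, (6,1) g=3 f=5]; closed=[(3,1), (3,2), (4,1), (5,1)]

step 1: expand (5,1) (f=5, h=3) → closed; open now [(2,1) g=1 f=7, (2,2) g=2 f=7, (3,0) g=1 f=7, (5,0) g=3 f=7, (5,2) g=3 f=5, (6,1) g=3 f=5]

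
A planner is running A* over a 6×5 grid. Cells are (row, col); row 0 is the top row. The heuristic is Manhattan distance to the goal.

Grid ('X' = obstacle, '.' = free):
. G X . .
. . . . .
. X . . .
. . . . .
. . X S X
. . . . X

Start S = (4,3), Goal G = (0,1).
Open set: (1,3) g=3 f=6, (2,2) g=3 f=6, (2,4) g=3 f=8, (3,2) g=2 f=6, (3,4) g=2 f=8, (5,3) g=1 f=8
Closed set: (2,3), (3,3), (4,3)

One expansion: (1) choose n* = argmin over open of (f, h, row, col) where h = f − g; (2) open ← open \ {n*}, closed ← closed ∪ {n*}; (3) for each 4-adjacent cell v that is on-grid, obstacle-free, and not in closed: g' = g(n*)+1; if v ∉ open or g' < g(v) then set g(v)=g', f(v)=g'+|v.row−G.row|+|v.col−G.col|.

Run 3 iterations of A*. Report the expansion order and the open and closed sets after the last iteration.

step 1: expand (1,3) (f=6, h=3) → closed; open now [(0,3) g=4 f=6, (1,2) g=4 f=6, (1,4) g=4 f=8, (2,2) g=3 f=6, (2,4) g=3 f=8, (3,2) g=2 f=6, (3,4) g=2 f=8, (5,3) g=1 f=8]
step 2: expand (0,3) (f=6, h=2) → closed; open now [(0,4) g=5 f=8, (1,2) g=4 f=6, (1,4) g=4 f=8, (2,2) g=3 f=6, (2,4) g=3 f=8, (3,2) g=2 f=6, (3,4) g=2 f=8, (5,3) g=1 f=8]
step 3: expand (1,2) (f=6, h=2) → closed; open now [(0,4) g=5 f=8, (1,1) g=5 f=6, (1,4) g=4 f=8, (2,2) g=3 f=6, (2,4) g=3 f=8, (3,2) g=2 f=6, (3,4) g=2 f=8, (5,3) g=1 f=8]

order=[(1,3) → (0,3) → (1,2)]; open=[(0,4) g=5 f=8, (1,1) g=5 f=6, (1,4) g=4 f=8, (2,2) g=3 f=6, (2,4) g=3 f=8, (3,2) g=2 f=6, (3,4) g=2 f=8, (5,3) g=1 f=8]; closed=[(0,3), (1,2), (1,3), (2,3), (3,3), (4,3)]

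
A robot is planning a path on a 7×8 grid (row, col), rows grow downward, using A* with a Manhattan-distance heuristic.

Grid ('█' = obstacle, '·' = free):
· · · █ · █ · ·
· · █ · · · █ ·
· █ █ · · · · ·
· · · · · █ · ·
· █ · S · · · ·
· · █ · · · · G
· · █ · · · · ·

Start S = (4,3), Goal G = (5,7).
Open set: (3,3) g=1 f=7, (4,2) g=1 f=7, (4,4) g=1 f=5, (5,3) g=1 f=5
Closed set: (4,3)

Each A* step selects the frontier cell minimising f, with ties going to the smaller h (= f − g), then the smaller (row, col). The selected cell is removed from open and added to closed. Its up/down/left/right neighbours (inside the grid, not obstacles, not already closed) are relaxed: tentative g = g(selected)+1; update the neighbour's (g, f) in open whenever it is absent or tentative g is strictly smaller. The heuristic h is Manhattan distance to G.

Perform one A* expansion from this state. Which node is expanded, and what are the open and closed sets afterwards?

step 1: expand (4,4) (f=5, h=4) → closed; open now [(3,3) g=1 f=7, (3,4) g=2 f=7, (4,2) g=1 f=7, (4,5) g=2 f=5, (5,3) g=1 f=5, (5,4) g=2 f=5]

expanded=(4,4); open=[(3,3) g=1 f=7, (3,4) g=2 f=7, (4,2) g=1 f=7, (4,5) g=2 f=5, (5,3) g=1 f=5, (5,4) g=2 f=5]; closed=[(4,3), (4,4)]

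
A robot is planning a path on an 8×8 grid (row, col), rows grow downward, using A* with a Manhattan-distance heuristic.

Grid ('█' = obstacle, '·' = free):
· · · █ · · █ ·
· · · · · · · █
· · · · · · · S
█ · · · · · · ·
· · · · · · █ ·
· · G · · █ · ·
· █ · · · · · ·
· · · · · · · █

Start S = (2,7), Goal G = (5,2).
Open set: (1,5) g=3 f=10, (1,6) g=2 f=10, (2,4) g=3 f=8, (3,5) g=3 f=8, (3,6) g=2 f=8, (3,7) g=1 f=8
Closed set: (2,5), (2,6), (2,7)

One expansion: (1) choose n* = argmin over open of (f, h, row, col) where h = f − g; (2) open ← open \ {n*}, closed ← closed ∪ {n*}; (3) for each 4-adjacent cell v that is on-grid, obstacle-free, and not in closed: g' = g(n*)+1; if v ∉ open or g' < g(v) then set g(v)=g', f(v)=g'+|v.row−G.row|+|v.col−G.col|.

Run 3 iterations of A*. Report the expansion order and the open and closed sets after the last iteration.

order=[(2,4) → (2,3) → (2,2)]; open=[(1,2) g=6 f=10, (1,3) g=5 f=10, (1,4) g=4 f=10, (1,5) g=3 f=10, (1,6) g=2 f=10, (2,1) g=6 f=10, (3,2) g=6 f=8, (3,3) g=5 f=8, (3,4) g=4 f=8, (3,5) g=3 f=8, (3,6) g=2 f=8, (3,7) g=1 f=8]; closed=[(2,2), (2,3), (2,4), (2,5), (2,6), (2,7)]

step 1: expand (2,4) (f=8, h=5) → closed; open now [(1,4) g=4 f=10, (1,5) g=3 f=10, (1,6) g=2 f=10, (2,3) g=4 f=8, (3,4) g=4 f=8, (3,5) g=3 f=8, (3,6) g=2 f=8, (3,7) g=1 f=8]
step 2: expand (2,3) (f=8, h=4) → closed; open now [(1,3) g=5 f=10, (1,4) g=4 f=10, (1,5) g=3 f=10, (1,6) g=2 f=10, (2,2) g=5 f=8, (3,3) g=5 f=8, (3,4) g=4 f=8, (3,5) g=3 f=8, (3,6) g=2 f=8, (3,7) g=1 f=8]
step 3: expand (2,2) (f=8, h=3) → closed; open now [(1,2) g=6 f=10, (1,3) g=5 f=10, (1,4) g=4 f=10, (1,5) g=3 f=10, (1,6) g=2 f=10, (2,1) g=6 f=10, (3,2) g=6 f=8, (3,3) g=5 f=8, (3,4) g=4 f=8, (3,5) g=3 f=8, (3,6) g=2 f=8, (3,7) g=1 f=8]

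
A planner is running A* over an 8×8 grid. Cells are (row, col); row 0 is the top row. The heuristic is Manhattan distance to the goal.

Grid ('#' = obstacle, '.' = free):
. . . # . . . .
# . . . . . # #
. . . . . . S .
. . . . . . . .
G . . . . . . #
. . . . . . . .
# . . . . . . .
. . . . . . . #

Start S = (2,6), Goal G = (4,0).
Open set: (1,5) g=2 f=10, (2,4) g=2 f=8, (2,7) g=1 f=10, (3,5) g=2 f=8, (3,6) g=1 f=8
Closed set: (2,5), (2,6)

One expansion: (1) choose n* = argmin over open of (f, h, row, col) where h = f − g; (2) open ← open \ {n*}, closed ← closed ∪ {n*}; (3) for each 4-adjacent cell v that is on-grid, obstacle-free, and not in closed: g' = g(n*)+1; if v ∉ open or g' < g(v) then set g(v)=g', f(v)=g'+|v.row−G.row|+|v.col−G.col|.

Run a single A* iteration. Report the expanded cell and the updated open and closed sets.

expanded=(2,4); open=[(1,4) g=3 f=10, (1,5) g=2 f=10, (2,3) g=3 f=8, (2,7) g=1 f=10, (3,4) g=3 f=8, (3,5) g=2 f=8, (3,6) g=1 f=8]; closed=[(2,4), (2,5), (2,6)]

step 1: expand (2,4) (f=8, h=6) → closed; open now [(1,4) g=3 f=10, (1,5) g=2 f=10, (2,3) g=3 f=8, (2,7) g=1 f=10, (3,4) g=3 f=8, (3,5) g=2 f=8, (3,6) g=1 f=8]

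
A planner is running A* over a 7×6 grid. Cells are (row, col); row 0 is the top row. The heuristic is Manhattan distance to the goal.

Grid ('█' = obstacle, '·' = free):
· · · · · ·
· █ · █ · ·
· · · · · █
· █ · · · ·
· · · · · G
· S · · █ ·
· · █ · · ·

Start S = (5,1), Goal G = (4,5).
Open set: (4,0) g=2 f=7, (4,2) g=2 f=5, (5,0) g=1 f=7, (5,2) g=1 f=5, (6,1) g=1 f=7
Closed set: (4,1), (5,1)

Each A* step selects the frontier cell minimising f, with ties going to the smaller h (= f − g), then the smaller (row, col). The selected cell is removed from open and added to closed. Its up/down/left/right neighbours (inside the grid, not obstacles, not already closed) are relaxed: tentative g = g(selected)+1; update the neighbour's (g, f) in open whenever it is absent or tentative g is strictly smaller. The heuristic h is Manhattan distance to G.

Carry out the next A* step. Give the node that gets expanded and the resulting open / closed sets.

expanded=(4,2); open=[(3,2) g=3 f=7, (4,0) g=2 f=7, (4,3) g=3 f=5, (5,0) g=1 f=7, (5,2) g=1 f=5, (6,1) g=1 f=7]; closed=[(4,1), (4,2), (5,1)]

step 1: expand (4,2) (f=5, h=3) → closed; open now [(3,2) g=3 f=7, (4,0) g=2 f=7, (4,3) g=3 f=5, (5,0) g=1 f=7, (5,2) g=1 f=5, (6,1) g=1 f=7]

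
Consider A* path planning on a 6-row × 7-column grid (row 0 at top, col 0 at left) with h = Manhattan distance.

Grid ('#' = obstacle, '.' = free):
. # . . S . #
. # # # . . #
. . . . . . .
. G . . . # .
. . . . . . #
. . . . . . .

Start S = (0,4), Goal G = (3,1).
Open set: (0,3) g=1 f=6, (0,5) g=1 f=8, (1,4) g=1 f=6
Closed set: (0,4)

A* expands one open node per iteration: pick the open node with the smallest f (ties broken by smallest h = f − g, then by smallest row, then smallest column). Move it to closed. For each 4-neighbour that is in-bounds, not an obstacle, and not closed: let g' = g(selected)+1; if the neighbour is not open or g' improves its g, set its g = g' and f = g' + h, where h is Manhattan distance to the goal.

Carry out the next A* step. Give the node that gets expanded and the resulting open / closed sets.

expanded=(0,3); open=[(0,2) g=2 f=6, (0,5) g=1 f=8, (1,4) g=1 f=6]; closed=[(0,3), (0,4)]

step 1: expand (0,3) (f=6, h=5) → closed; open now [(0,2) g=2 f=6, (0,5) g=1 f=8, (1,4) g=1 f=6]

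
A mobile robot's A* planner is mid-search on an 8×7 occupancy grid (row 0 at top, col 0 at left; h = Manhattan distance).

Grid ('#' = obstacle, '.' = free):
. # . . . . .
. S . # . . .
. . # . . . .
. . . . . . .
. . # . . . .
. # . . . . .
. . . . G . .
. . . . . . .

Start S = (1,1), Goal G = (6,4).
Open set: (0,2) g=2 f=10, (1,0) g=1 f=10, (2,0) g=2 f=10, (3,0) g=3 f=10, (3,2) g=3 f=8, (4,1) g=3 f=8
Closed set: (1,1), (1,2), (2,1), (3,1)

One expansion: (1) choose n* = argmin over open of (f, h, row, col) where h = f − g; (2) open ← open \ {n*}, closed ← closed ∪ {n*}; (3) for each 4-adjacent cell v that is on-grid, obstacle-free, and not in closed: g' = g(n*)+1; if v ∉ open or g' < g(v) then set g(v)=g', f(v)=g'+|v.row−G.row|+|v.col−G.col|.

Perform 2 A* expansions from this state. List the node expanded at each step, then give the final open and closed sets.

order=[(3,2) → (3,3)]; open=[(0,2) g=2 f=10, (1,0) g=1 f=10, (2,0) g=2 f=10, (2,3) g=5 f=10, (3,0) g=3 f=10, (3,4) g=5 f=8, (4,1) g=3 f=8, (4,3) g=5 f=8]; closed=[(1,1), (1,2), (2,1), (3,1), (3,2), (3,3)]

step 1: expand (3,2) (f=8, h=5) → closed; open now [(0,2) g=2 f=10, (1,0) g=1 f=10, (2,0) g=2 f=10, (3,0) g=3 f=10, (3,3) g=4 f=8, (4,1) g=3 f=8]
step 2: expand (3,3) (f=8, h=4) → closed; open now [(0,2) g=2 f=10, (1,0) g=1 f=10, (2,0) g=2 f=10, (2,3) g=5 f=10, (3,0) g=3 f=10, (3,4) g=5 f=8, (4,1) g=3 f=8, (4,3) g=5 f=8]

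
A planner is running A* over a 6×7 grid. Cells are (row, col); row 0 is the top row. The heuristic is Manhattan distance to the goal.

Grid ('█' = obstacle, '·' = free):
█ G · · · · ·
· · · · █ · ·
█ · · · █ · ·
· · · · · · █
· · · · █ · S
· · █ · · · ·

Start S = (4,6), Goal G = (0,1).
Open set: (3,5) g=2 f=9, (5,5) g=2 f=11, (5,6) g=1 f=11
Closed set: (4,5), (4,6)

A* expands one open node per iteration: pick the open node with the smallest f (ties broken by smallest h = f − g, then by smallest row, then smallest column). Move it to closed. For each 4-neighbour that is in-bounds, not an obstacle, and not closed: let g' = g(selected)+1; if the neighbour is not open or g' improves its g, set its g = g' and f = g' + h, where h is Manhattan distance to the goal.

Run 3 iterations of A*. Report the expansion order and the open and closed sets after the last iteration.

order=[(3,5) → (2,5) → (1,5)]; open=[(0,5) g=5 f=9, (1,6) g=5 f=11, (2,6) g=4 f=11, (3,4) g=3 f=9, (5,5) g=2 f=11, (5,6) g=1 f=11]; closed=[(1,5), (2,5), (3,5), (4,5), (4,6)]

step 1: expand (3,5) (f=9, h=7) → closed; open now [(2,5) g=3 f=9, (3,4) g=3 f=9, (5,5) g=2 f=11, (5,6) g=1 f=11]
step 2: expand (2,5) (f=9, h=6) → closed; open now [(1,5) g=4 f=9, (2,6) g=4 f=11, (3,4) g=3 f=9, (5,5) g=2 f=11, (5,6) g=1 f=11]
step 3: expand (1,5) (f=9, h=5) → closed; open now [(0,5) g=5 f=9, (1,6) g=5 f=11, (2,6) g=4 f=11, (3,4) g=3 f=9, (5,5) g=2 f=11, (5,6) g=1 f=11]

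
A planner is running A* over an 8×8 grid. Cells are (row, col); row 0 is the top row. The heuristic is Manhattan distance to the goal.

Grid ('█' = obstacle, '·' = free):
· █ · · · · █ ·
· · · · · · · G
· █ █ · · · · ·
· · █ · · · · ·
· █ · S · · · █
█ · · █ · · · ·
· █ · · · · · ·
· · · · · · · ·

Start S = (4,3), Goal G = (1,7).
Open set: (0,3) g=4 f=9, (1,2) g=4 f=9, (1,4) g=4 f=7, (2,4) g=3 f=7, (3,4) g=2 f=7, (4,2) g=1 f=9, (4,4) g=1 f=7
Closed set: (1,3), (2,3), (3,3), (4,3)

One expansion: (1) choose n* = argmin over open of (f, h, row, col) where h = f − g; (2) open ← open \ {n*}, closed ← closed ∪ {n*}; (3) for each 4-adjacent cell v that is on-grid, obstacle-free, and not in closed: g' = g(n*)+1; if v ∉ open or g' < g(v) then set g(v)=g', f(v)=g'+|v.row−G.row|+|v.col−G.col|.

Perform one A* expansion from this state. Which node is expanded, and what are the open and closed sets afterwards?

step 1: expand (1,4) (f=7, h=3) → closed; open now [(0,3) g=4 f=9, (0,4) g=5 f=9, (1,2) g=4 f=9, (1,5) g=5 f=7, (2,4) g=3 f=7, (3,4) g=2 f=7, (4,2) g=1 f=9, (4,4) g=1 f=7]

expanded=(1,4); open=[(0,3) g=4 f=9, (0,4) g=5 f=9, (1,2) g=4 f=9, (1,5) g=5 f=7, (2,4) g=3 f=7, (3,4) g=2 f=7, (4,2) g=1 f=9, (4,4) g=1 f=7]; closed=[(1,3), (1,4), (2,3), (3,3), (4,3)]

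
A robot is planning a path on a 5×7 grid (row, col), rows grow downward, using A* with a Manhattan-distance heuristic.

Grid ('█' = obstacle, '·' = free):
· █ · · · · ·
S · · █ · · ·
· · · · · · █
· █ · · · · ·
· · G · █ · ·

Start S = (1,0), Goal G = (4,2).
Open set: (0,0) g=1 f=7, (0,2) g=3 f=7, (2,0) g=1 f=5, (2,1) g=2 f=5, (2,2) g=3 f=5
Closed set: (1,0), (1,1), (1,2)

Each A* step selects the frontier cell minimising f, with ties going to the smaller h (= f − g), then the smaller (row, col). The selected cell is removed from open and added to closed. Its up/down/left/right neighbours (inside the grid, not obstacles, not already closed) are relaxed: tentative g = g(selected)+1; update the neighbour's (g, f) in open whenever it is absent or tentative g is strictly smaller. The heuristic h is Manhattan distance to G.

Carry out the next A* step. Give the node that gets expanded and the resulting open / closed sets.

step 1: expand (2,2) (f=5, h=2) → closed; open now [(0,0) g=1 f=7, (0,2) g=3 f=7, (2,0) g=1 f=5, (2,1) g=2 f=5, (2,3) g=4 f=7, (3,2) g=4 f=5]

expanded=(2,2); open=[(0,0) g=1 f=7, (0,2) g=3 f=7, (2,0) g=1 f=5, (2,1) g=2 f=5, (2,3) g=4 f=7, (3,2) g=4 f=5]; closed=[(1,0), (1,1), (1,2), (2,2)]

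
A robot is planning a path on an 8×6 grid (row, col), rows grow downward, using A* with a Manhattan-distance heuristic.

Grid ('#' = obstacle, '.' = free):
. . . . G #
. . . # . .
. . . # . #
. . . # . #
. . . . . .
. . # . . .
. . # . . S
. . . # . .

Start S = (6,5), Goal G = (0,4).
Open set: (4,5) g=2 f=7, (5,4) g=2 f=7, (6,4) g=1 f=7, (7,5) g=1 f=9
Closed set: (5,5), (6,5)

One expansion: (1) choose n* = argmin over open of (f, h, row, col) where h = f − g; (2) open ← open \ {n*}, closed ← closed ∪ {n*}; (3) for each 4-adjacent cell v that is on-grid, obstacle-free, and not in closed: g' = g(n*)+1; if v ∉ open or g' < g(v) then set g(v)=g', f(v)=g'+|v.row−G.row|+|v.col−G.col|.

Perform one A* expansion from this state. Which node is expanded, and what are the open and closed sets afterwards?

step 1: expand (4,5) (f=7, h=5) → closed; open now [(4,4) g=3 f=7, (5,4) g=2 f=7, (6,4) g=1 f=7, (7,5) g=1 f=9]

expanded=(4,5); open=[(4,4) g=3 f=7, (5,4) g=2 f=7, (6,4) g=1 f=7, (7,5) g=1 f=9]; closed=[(4,5), (5,5), (6,5)]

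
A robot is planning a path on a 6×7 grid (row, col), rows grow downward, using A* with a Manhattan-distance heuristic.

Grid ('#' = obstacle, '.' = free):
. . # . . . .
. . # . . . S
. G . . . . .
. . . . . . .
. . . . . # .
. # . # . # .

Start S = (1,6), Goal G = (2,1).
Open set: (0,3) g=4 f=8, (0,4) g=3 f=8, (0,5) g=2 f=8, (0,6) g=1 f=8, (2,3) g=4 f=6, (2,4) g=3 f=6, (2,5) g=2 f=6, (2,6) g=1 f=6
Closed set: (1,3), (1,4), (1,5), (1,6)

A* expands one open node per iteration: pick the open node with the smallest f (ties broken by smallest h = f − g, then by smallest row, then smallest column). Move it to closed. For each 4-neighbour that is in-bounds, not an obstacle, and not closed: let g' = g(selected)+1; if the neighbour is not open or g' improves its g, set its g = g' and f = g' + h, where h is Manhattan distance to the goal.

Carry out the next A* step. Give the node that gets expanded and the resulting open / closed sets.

step 1: expand (2,3) (f=6, h=2) → closed; open now [(0,3) g=4 f=8, (0,4) g=3 f=8, (0,5) g=2 f=8, (0,6) g=1 f=8, (2,2) g=5 f=6, (2,4) g=3 f=6, (2,5) g=2 f=6, (2,6) g=1 f=6, (3,3) g=5 f=8]

expanded=(2,3); open=[(0,3) g=4 f=8, (0,4) g=3 f=8, (0,5) g=2 f=8, (0,6) g=1 f=8, (2,2) g=5 f=6, (2,4) g=3 f=6, (2,5) g=2 f=6, (2,6) g=1 f=6, (3,3) g=5 f=8]; closed=[(1,3), (1,4), (1,5), (1,6), (2,3)]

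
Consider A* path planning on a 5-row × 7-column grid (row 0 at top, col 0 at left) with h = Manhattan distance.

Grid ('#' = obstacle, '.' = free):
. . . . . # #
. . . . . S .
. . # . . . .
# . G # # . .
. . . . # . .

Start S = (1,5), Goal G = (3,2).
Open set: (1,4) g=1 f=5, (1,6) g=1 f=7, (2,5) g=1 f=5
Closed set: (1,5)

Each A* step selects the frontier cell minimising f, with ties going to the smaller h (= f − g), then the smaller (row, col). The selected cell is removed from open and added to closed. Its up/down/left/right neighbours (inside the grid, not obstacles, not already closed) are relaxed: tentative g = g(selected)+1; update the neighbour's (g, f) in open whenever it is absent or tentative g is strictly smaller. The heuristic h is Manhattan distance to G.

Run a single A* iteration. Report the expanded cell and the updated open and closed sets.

step 1: expand (1,4) (f=5, h=4) → closed; open now [(0,4) g=2 f=7, (1,3) g=2 f=5, (1,6) g=1 f=7, (2,4) g=2 f=5, (2,5) g=1 f=5]

expanded=(1,4); open=[(0,4) g=2 f=7, (1,3) g=2 f=5, (1,6) g=1 f=7, (2,4) g=2 f=5, (2,5) g=1 f=5]; closed=[(1,4), (1,5)]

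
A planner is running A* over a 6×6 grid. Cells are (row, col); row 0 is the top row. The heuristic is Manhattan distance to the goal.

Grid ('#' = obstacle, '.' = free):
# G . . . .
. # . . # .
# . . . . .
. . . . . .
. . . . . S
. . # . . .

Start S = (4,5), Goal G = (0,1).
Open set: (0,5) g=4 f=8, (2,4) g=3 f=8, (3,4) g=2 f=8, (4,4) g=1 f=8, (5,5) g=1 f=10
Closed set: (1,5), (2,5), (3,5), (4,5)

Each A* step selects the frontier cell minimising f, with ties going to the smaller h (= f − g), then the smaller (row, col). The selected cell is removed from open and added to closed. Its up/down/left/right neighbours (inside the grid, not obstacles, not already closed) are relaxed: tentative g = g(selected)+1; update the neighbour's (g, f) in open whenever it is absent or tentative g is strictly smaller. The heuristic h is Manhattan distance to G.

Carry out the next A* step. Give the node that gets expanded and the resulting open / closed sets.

expanded=(0,5); open=[(0,4) g=5 f=8, (2,4) g=3 f=8, (3,4) g=2 f=8, (4,4) g=1 f=8, (5,5) g=1 f=10]; closed=[(0,5), (1,5), (2,5), (3,5), (4,5)]

step 1: expand (0,5) (f=8, h=4) → closed; open now [(0,4) g=5 f=8, (2,4) g=3 f=8, (3,4) g=2 f=8, (4,4) g=1 f=8, (5,5) g=1 f=10]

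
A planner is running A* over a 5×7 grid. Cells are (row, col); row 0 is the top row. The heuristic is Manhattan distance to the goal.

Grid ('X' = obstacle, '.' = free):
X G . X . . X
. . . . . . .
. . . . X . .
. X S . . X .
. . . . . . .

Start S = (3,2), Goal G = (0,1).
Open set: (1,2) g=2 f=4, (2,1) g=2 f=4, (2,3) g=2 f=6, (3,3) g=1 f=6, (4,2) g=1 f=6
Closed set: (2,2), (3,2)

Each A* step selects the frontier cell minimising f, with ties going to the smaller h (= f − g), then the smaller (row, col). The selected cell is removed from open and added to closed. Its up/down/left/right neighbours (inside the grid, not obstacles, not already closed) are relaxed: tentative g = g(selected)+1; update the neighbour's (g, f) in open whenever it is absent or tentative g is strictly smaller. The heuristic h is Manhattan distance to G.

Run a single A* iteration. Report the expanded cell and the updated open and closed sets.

step 1: expand (1,2) (f=4, h=2) → closed; open now [(0,2) g=3 f=4, (1,1) g=3 f=4, (1,3) g=3 f=6, (2,1) g=2 f=4, (2,3) g=2 f=6, (3,3) g=1 f=6, (4,2) g=1 f=6]

expanded=(1,2); open=[(0,2) g=3 f=4, (1,1) g=3 f=4, (1,3) g=3 f=6, (2,1) g=2 f=4, (2,3) g=2 f=6, (3,3) g=1 f=6, (4,2) g=1 f=6]; closed=[(1,2), (2,2), (3,2)]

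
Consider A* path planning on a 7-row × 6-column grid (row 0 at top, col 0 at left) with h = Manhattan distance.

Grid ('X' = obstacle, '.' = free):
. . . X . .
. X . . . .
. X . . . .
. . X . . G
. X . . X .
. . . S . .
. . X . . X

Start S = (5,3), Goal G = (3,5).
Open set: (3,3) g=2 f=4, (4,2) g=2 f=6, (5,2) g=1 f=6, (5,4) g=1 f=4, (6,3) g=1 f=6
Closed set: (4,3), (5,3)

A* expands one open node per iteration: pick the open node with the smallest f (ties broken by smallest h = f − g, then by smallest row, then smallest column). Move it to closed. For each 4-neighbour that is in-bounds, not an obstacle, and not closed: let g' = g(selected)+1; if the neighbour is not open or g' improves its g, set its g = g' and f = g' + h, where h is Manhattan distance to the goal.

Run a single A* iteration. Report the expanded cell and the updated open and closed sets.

expanded=(3,3); open=[(2,3) g=3 f=6, (3,4) g=3 f=4, (4,2) g=2 f=6, (5,2) g=1 f=6, (5,4) g=1 f=4, (6,3) g=1 f=6]; closed=[(3,3), (4,3), (5,3)]

step 1: expand (3,3) (f=4, h=2) → closed; open now [(2,3) g=3 f=6, (3,4) g=3 f=4, (4,2) g=2 f=6, (5,2) g=1 f=6, (5,4) g=1 f=4, (6,3) g=1 f=6]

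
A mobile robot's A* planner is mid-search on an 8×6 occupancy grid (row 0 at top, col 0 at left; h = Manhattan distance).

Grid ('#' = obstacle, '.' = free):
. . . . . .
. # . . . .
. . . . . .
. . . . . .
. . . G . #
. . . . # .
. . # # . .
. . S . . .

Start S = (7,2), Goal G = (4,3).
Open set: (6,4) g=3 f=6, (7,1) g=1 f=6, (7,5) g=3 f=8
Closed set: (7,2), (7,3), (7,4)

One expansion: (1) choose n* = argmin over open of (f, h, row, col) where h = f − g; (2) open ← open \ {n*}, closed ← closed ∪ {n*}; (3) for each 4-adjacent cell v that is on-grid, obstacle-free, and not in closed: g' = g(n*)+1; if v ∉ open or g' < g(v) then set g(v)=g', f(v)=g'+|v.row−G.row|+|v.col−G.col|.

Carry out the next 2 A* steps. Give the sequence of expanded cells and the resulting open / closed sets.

order=[(6,4) → (7,1)]; open=[(6,1) g=2 f=6, (6,5) g=4 f=8, (7,0) g=2 f=8, (7,5) g=3 f=8]; closed=[(6,4), (7,1), (7,2), (7,3), (7,4)]

step 1: expand (6,4) (f=6, h=3) → closed; open now [(6,5) g=4 f=8, (7,1) g=1 f=6, (7,5) g=3 f=8]
step 2: expand (7,1) (f=6, h=5) → closed; open now [(6,1) g=2 f=6, (6,5) g=4 f=8, (7,0) g=2 f=8, (7,5) g=3 f=8]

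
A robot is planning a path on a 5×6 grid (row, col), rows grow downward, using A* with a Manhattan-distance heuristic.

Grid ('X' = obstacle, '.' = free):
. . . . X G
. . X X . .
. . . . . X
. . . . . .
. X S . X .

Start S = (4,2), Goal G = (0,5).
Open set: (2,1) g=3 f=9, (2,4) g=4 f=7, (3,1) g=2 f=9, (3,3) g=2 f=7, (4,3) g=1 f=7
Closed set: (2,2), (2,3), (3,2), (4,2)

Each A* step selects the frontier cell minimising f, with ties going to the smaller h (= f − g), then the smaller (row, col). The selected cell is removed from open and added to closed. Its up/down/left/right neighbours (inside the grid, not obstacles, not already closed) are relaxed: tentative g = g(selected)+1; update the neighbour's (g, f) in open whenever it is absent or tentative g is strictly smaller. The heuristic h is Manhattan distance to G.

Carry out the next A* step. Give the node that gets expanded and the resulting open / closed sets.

step 1: expand (2,4) (f=7, h=3) → closed; open now [(1,4) g=5 f=7, (2,1) g=3 f=9, (3,1) g=2 f=9, (3,3) g=2 f=7, (3,4) g=5 f=9, (4,3) g=1 f=7]

expanded=(2,4); open=[(1,4) g=5 f=7, (2,1) g=3 f=9, (3,1) g=2 f=9, (3,3) g=2 f=7, (3,4) g=5 f=9, (4,3) g=1 f=7]; closed=[(2,2), (2,3), (2,4), (3,2), (4,2)]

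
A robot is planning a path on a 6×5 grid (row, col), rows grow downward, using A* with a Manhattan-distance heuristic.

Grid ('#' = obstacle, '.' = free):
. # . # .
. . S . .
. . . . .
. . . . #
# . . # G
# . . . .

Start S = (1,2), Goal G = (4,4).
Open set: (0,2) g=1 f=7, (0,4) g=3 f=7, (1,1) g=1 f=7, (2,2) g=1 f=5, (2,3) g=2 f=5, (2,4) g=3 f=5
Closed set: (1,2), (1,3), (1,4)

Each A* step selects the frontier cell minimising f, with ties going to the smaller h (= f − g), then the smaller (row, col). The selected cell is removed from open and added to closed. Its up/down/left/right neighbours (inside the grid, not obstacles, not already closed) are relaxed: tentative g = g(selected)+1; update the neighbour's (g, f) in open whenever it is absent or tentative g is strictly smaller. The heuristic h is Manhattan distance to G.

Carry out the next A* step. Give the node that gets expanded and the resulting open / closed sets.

step 1: expand (2,4) (f=5, h=2) → closed; open now [(0,2) g=1 f=7, (0,4) g=3 f=7, (1,1) g=1 f=7, (2,2) g=1 f=5, (2,3) g=2 f=5]

expanded=(2,4); open=[(0,2) g=1 f=7, (0,4) g=3 f=7, (1,1) g=1 f=7, (2,2) g=1 f=5, (2,3) g=2 f=5]; closed=[(1,2), (1,3), (1,4), (2,4)]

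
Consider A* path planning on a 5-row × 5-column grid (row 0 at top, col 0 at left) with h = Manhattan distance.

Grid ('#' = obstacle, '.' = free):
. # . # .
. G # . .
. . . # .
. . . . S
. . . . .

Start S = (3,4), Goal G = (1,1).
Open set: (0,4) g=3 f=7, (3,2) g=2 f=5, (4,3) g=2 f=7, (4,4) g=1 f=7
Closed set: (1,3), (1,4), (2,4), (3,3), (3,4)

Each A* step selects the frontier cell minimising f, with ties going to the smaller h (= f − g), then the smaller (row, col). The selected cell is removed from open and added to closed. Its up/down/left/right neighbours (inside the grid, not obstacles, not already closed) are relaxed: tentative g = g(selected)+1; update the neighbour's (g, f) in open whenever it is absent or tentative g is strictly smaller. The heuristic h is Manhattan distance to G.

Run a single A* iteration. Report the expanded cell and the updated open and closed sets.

step 1: expand (3,2) (f=5, h=3) → closed; open now [(0,4) g=3 f=7, (2,2) g=3 f=5, (3,1) g=3 f=5, (4,2) g=3 f=7, (4,3) g=2 f=7, (4,4) g=1 f=7]

expanded=(3,2); open=[(0,4) g=3 f=7, (2,2) g=3 f=5, (3,1) g=3 f=5, (4,2) g=3 f=7, (4,3) g=2 f=7, (4,4) g=1 f=7]; closed=[(1,3), (1,4), (2,4), (3,2), (3,3), (3,4)]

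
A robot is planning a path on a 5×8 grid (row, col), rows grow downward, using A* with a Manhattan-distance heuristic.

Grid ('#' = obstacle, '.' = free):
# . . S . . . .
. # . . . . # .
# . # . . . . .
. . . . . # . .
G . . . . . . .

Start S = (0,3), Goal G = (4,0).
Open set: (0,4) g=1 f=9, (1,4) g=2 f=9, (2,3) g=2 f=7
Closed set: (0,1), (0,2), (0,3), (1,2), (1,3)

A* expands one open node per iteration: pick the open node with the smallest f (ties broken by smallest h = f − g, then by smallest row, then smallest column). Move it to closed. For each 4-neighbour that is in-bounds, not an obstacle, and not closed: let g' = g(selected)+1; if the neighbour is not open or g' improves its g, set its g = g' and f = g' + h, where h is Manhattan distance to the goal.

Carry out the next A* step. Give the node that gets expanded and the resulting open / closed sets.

expanded=(2,3); open=[(0,4) g=1 f=9, (1,4) g=2 f=9, (2,4) g=3 f=9, (3,3) g=3 f=7]; closed=[(0,1), (0,2), (0,3), (1,2), (1,3), (2,3)]

step 1: expand (2,3) (f=7, h=5) → closed; open now [(0,4) g=1 f=9, (1,4) g=2 f=9, (2,4) g=3 f=9, (3,3) g=3 f=7]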